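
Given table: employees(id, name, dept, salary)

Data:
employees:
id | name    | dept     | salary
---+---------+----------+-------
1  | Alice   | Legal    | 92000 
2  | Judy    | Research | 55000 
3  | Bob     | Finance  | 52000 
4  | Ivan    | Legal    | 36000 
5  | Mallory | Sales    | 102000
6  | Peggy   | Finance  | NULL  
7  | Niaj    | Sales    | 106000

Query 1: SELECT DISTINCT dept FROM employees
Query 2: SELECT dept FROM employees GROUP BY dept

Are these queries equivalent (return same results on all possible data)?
Yes, equivalent

Both queries return: [('Finance',), ('Legal',), ('Research',), ('Sales',)]

Reason: Both get unique depts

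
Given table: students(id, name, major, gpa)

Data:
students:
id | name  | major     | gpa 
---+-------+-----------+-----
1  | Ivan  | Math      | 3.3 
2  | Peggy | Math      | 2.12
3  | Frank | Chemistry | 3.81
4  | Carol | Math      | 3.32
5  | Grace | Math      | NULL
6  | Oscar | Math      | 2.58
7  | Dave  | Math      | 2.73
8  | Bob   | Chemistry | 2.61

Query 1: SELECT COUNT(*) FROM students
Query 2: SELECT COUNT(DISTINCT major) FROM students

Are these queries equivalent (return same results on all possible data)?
No, not equivalent

Query 1 returns: [(8,)]
Query 2 returns: [(2,)]

Reason: COUNT(*) counts rows, COUNT(DISTINCT major) counts unique majors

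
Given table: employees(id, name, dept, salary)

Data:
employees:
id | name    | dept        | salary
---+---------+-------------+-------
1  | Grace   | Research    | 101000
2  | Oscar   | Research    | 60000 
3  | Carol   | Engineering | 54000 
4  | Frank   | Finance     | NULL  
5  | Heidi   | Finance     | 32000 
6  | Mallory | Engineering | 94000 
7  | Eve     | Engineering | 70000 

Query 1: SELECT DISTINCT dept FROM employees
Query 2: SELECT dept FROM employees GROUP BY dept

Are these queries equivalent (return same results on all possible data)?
Yes, equivalent

Both queries return: [('Engineering',), ('Finance',), ('Research',)]

Reason: Both get unique depts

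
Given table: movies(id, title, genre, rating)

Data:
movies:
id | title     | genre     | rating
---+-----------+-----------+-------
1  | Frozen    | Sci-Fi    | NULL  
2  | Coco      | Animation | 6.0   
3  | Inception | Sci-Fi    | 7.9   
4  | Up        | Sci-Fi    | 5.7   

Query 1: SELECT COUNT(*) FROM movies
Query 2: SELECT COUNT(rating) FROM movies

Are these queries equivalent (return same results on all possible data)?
No, not equivalent

Query 1 returns: [(4,)]
Query 2 returns: [(3,)]

Reason: COUNT(*) includes NULLs, COUNT(column) excludes them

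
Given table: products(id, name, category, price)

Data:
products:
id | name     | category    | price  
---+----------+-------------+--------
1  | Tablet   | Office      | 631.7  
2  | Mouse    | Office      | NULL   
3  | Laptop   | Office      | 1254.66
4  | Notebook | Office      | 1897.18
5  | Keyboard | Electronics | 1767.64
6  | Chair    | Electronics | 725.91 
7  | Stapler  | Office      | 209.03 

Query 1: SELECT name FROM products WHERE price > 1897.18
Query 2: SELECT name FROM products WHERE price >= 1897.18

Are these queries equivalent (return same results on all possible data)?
No, not equivalent

Query 1 returns: []
Query 2 returns: [('Notebook',)]

Reason: > vs >= gives different results when price = 1897.18 exists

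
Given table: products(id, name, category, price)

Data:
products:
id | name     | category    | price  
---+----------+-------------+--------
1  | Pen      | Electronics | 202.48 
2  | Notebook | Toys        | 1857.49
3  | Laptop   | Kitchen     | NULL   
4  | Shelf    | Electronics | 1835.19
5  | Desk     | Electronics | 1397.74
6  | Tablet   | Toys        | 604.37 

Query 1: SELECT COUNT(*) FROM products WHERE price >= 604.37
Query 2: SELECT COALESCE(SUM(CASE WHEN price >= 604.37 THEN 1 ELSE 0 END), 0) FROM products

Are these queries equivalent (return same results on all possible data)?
Yes, equivalent

Both queries return: [(4,)]

Reason: COUNT with WHERE vs conditional SUM (COALESCE handles empty-table NULL)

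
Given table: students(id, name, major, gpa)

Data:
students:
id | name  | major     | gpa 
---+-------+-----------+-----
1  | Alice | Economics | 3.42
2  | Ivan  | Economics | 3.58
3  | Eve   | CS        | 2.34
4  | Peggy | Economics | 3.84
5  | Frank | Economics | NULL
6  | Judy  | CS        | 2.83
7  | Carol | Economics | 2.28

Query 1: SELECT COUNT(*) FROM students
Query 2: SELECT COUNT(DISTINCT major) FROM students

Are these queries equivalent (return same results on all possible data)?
No, not equivalent

Query 1 returns: [(7,)]
Query 2 returns: [(2,)]

Reason: COUNT(*) counts rows, COUNT(DISTINCT major) counts unique majors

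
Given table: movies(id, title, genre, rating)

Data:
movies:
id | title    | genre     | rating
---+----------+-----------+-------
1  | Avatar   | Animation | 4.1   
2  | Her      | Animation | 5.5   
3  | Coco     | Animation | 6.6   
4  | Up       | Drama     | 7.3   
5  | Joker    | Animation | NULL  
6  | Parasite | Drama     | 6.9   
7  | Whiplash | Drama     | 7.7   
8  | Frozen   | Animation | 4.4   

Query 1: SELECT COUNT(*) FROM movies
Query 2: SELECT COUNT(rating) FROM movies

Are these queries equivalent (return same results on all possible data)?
No, not equivalent

Query 1 returns: [(8,)]
Query 2 returns: [(7,)]

Reason: COUNT(*) includes NULLs, COUNT(column) excludes them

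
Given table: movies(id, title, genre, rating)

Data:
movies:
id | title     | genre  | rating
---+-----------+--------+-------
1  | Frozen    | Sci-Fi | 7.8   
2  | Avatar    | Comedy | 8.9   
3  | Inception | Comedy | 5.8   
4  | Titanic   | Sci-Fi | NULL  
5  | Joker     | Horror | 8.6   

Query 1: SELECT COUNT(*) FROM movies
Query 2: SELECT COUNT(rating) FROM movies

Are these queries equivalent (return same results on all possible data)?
No, not equivalent

Query 1 returns: [(5,)]
Query 2 returns: [(4,)]

Reason: COUNT(*) includes NULLs, COUNT(column) excludes them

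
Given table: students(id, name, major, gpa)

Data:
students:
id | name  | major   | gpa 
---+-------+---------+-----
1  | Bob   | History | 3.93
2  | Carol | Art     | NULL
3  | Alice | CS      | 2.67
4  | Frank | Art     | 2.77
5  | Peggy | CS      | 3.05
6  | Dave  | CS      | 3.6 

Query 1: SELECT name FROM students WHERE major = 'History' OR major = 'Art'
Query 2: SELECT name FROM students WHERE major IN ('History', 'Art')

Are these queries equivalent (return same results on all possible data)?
Yes, equivalent

Both queries return: [('Bob',), ('Carol',), ('Frank',)]

Reason: OR vs IN are equivalent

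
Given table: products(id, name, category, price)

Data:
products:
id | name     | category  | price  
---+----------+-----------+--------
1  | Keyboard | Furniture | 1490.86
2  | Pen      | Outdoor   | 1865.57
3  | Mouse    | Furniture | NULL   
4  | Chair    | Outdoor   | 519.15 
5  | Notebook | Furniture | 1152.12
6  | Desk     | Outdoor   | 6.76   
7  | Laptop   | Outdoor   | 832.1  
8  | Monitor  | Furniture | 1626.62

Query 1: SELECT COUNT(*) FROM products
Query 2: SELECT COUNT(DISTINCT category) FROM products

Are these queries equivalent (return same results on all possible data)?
No, not equivalent

Query 1 returns: [(8,)]
Query 2 returns: [(2,)]

Reason: COUNT(*) counts rows, COUNT(DISTINCT category) counts unique categorys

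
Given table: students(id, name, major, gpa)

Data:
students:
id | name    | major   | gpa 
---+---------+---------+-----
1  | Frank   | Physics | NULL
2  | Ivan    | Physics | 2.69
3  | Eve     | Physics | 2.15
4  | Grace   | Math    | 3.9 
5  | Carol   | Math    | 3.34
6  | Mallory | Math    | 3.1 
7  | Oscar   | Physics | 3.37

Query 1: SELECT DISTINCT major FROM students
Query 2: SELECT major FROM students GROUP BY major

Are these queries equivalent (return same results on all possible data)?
Yes, equivalent

Both queries return: [('Math',), ('Physics',)]

Reason: Both get unique majors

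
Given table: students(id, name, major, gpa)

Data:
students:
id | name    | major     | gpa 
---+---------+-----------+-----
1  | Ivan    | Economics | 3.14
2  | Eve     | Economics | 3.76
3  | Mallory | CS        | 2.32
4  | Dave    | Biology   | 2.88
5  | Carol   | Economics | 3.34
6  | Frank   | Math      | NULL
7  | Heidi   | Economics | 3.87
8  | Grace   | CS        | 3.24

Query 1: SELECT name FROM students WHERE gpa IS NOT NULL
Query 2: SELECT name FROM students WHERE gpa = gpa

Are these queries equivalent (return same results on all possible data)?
Yes, equivalent

Both queries return: [('Carol',), ('Dave',), ('Eve',), ('Grace',), ('Heidi',), ('Ivan',), ('Mallory',)]

Reason: IS NOT NULL vs self-equality (both exclude NULLs)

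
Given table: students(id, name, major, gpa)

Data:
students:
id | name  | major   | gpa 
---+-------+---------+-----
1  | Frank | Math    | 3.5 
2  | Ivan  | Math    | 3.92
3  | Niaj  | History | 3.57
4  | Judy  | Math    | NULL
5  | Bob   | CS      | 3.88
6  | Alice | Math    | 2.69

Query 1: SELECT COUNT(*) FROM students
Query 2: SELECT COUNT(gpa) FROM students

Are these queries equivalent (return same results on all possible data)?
No, not equivalent

Query 1 returns: [(6,)]
Query 2 returns: [(5,)]

Reason: COUNT(*) includes NULLs, COUNT(column) excludes them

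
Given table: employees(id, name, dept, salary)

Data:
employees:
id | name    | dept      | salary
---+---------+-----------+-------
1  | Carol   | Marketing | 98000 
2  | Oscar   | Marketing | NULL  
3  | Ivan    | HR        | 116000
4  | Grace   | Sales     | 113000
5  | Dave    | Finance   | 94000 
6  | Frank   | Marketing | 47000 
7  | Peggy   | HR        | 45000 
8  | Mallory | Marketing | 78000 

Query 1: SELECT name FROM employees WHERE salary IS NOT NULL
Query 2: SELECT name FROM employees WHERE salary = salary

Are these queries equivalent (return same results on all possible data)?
Yes, equivalent

Both queries return: [('Carol',), ('Dave',), ('Frank',), ('Grace',), ('Ivan',), ('Mallory',), ('Peggy',)]

Reason: IS NOT NULL vs self-equality (both exclude NULLs)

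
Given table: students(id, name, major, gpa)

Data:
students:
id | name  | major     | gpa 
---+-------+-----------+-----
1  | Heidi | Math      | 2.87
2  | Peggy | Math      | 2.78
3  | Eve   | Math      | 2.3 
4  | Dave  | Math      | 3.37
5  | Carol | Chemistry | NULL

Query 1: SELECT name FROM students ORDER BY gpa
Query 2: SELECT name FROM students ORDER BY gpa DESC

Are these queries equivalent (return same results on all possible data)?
No, not equivalent

Query 1 returns: [('Carol',), ('Eve',), ('Peggy',), ('Heidi',), ('Dave',)]
Query 2 returns: [('Dave',), ('Heidi',), ('Peggy',), ('Eve',), ('Carol',)]

Reason: ASC vs DESC gives opposite ordering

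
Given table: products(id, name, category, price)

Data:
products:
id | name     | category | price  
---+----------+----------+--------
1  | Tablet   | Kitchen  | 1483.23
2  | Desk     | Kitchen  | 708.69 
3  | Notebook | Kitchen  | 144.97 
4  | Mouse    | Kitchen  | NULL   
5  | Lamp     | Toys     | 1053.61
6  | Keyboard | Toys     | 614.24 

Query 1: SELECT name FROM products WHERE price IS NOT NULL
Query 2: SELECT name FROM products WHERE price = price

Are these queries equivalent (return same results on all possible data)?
Yes, equivalent

Both queries return: [('Desk',), ('Keyboard',), ('Lamp',), ('Notebook',), ('Tablet',)]

Reason: IS NOT NULL vs self-equality (both exclude NULLs)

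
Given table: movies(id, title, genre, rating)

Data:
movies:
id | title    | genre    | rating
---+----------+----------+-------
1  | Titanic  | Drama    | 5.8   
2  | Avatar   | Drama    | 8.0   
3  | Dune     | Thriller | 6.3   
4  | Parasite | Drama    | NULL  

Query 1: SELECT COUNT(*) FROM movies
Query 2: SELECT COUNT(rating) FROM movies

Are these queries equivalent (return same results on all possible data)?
No, not equivalent

Query 1 returns: [(4,)]
Query 2 returns: [(3,)]

Reason: COUNT(*) includes NULLs, COUNT(column) excludes them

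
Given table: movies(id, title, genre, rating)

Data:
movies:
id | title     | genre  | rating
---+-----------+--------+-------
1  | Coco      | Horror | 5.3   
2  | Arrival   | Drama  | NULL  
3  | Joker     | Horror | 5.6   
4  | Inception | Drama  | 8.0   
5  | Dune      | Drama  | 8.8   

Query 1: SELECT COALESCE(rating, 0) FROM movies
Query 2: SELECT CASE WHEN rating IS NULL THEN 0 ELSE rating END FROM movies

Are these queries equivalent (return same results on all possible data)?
Yes, equivalent

Both queries return: [(0,), (5.3,), (5.6,), (8.0,), (8.8,)]

Reason: COALESCE vs CASE for NULL handling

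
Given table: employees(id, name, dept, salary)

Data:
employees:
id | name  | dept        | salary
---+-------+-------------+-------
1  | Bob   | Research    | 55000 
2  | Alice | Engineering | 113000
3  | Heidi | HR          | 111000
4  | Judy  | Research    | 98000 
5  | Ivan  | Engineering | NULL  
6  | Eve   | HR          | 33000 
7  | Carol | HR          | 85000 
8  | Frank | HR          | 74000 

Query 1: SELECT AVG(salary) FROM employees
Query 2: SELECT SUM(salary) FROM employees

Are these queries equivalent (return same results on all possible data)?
No, not equivalent

Query 1 returns: [(81285.71428571429,)]
Query 2 returns: [(569000,)]

Reason: AVG vs SUM give different aggregate values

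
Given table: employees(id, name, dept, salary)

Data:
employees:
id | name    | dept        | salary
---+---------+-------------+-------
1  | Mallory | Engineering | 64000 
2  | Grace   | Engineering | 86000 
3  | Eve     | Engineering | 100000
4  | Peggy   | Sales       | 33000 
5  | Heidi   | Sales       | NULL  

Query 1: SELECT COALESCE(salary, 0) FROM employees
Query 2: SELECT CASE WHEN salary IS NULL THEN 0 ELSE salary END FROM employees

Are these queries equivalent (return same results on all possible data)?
Yes, equivalent

Both queries return: [(0,), (33000,), (64000,), (86000,), (100000,)]

Reason: COALESCE vs CASE for NULL handling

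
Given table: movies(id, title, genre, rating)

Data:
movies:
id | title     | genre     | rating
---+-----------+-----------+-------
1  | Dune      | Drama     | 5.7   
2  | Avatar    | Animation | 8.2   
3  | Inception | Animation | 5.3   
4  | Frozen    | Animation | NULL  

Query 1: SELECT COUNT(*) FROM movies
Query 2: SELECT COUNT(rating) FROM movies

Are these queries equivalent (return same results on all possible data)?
No, not equivalent

Query 1 returns: [(4,)]
Query 2 returns: [(3,)]

Reason: COUNT(*) includes NULLs, COUNT(column) excludes them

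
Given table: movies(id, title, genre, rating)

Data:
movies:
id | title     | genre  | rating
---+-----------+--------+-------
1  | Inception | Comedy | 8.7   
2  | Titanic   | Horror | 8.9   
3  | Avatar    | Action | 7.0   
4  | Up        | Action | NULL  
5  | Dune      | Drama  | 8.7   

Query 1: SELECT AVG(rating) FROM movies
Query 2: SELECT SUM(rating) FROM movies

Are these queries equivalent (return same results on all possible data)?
No, not equivalent

Query 1 returns: [(8.325,)]
Query 2 returns: [(33.3,)]

Reason: AVG vs SUM give different aggregate values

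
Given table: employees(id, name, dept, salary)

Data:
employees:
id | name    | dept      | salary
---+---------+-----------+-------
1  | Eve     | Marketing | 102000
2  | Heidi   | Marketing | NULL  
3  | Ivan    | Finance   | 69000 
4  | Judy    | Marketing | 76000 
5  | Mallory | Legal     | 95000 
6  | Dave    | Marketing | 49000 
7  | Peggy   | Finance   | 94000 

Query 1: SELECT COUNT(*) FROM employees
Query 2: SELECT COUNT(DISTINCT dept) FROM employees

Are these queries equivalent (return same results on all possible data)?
No, not equivalent

Query 1 returns: [(7,)]
Query 2 returns: [(3,)]

Reason: COUNT(*) counts rows, COUNT(DISTINCT dept) counts unique depts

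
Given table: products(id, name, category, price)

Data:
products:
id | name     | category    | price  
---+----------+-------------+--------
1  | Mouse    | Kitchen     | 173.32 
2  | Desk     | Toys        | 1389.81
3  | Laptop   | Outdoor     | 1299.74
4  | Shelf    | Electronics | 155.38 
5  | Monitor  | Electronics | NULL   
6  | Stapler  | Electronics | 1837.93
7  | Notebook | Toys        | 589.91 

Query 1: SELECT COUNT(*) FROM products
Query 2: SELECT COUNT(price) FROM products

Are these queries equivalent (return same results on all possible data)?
No, not equivalent

Query 1 returns: [(7,)]
Query 2 returns: [(6,)]

Reason: COUNT(*) includes NULLs, COUNT(column) excludes them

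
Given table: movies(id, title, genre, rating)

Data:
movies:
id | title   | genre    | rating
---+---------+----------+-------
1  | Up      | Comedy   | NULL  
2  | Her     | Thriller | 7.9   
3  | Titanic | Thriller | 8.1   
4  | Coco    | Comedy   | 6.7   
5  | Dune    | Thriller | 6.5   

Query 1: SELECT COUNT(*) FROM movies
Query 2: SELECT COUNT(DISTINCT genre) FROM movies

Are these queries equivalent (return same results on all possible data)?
No, not equivalent

Query 1 returns: [(5,)]
Query 2 returns: [(2,)]

Reason: COUNT(*) counts rows, COUNT(DISTINCT genre) counts unique genres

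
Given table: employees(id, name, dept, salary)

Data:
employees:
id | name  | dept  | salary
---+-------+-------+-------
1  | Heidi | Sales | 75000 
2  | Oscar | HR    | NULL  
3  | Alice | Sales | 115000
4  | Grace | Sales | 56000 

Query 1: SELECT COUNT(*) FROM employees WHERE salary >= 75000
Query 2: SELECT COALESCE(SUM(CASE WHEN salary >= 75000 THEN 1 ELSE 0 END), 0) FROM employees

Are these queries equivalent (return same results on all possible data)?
Yes, equivalent

Both queries return: [(2,)]

Reason: COUNT with WHERE vs conditional SUM (COALESCE handles empty-table NULL)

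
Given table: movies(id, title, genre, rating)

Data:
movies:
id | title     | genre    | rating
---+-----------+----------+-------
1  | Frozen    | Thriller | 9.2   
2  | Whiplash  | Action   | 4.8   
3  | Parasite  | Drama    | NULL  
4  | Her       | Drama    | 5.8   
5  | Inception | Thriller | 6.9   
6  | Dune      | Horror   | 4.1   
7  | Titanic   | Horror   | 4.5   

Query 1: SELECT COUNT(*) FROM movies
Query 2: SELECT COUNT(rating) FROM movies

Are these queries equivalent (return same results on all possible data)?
No, not equivalent

Query 1 returns: [(7,)]
Query 2 returns: [(6,)]

Reason: COUNT(*) includes NULLs, COUNT(column) excludes them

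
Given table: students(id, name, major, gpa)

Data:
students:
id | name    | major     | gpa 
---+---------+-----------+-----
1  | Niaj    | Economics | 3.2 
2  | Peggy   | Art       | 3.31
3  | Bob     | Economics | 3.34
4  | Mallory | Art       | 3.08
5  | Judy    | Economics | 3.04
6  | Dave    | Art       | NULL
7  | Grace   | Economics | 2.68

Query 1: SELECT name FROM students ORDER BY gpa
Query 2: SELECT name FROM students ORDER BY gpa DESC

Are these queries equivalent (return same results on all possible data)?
No, not equivalent

Query 1 returns: [('Dave',), ('Grace',), ('Judy',), ('Mallory',), ('Niaj',), ('Peggy',), ('Bob',)]
Query 2 returns: [('Bob',), ('Peggy',), ('Niaj',), ('Mallory',), ('Judy',), ('Grace',), ('Dave',)]

Reason: ASC vs DESC gives opposite ordering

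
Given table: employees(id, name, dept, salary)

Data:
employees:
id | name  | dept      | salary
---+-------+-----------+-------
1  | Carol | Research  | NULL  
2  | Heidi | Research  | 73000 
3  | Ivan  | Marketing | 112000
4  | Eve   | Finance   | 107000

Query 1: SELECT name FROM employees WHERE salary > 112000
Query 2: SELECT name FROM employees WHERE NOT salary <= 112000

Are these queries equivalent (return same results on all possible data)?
Yes, equivalent

Both queries return: []

Reason: Both filter salary > 112000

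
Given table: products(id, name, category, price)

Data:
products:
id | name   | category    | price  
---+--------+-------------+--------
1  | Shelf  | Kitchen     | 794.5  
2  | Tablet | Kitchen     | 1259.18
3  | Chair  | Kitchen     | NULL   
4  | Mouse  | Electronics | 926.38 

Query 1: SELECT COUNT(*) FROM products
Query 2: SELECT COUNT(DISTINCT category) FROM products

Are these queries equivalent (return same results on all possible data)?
No, not equivalent

Query 1 returns: [(4,)]
Query 2 returns: [(2,)]

Reason: COUNT(*) counts rows, COUNT(DISTINCT category) counts unique categorys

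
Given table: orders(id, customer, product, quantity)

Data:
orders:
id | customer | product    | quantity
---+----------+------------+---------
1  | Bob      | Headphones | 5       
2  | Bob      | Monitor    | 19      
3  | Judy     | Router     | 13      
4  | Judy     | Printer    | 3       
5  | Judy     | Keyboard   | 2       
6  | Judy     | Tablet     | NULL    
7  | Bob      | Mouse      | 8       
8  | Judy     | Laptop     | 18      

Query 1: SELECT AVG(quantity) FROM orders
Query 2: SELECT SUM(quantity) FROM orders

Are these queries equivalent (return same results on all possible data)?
No, not equivalent

Query 1 returns: [(9.714285714285714,)]
Query 2 returns: [(68,)]

Reason: AVG vs SUM give different aggregate values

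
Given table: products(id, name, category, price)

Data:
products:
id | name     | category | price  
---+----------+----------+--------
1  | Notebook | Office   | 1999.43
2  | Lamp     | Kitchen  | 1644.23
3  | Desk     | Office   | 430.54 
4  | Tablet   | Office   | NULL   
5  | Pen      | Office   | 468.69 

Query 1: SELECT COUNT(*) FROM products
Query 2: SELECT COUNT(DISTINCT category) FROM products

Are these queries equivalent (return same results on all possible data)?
No, not equivalent

Query 1 returns: [(5,)]
Query 2 returns: [(2,)]

Reason: COUNT(*) counts rows, COUNT(DISTINCT category) counts unique categorys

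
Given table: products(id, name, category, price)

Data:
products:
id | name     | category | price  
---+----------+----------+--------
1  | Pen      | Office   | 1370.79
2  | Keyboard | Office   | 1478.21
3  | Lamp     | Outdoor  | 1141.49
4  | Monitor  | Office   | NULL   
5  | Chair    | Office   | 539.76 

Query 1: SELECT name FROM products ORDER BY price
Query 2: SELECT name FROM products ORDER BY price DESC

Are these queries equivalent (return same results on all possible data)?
No, not equivalent

Query 1 returns: [('Monitor',), ('Chair',), ('Lamp',), ('Pen',), ('Keyboard',)]
Query 2 returns: [('Keyboard',), ('Pen',), ('Lamp',), ('Chair',), ('Monitor',)]

Reason: ASC vs DESC gives opposite ordering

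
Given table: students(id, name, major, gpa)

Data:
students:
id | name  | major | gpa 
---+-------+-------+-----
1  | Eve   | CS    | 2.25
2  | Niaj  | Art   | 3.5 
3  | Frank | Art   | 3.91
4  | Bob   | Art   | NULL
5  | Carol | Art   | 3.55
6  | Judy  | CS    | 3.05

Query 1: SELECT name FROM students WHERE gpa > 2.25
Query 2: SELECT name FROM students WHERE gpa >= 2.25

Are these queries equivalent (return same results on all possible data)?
No, not equivalent

Query 1 returns: [('Niaj',), ('Frank',), ('Carol',), ('Judy',)]
Query 2 returns: [('Eve',), ('Niaj',), ('Frank',), ('Carol',), ('Judy',)]

Reason: > vs >= gives different results when gpa = 2.25 exists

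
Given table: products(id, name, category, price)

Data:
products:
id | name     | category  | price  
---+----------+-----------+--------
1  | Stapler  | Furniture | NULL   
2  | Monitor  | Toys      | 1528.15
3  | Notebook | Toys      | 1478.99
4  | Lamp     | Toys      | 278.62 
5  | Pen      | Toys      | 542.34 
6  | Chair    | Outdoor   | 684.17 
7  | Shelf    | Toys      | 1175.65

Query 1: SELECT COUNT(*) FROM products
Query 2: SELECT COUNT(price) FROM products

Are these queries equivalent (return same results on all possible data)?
No, not equivalent

Query 1 returns: [(7,)]
Query 2 returns: [(6,)]

Reason: COUNT(*) includes NULLs, COUNT(column) excludes them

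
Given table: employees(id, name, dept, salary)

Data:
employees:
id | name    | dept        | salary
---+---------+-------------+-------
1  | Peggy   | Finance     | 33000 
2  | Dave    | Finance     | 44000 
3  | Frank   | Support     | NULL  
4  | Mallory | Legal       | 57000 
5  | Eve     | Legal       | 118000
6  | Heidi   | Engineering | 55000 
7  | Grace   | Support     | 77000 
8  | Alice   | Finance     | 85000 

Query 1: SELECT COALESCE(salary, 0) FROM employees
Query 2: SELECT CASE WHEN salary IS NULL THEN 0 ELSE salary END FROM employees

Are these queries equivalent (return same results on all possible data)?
Yes, equivalent

Both queries return: [(0,), (33000,), (44000,), (55000,), (57000,), (77000,), (85000,), (118000,)]

Reason: COALESCE vs CASE for NULL handling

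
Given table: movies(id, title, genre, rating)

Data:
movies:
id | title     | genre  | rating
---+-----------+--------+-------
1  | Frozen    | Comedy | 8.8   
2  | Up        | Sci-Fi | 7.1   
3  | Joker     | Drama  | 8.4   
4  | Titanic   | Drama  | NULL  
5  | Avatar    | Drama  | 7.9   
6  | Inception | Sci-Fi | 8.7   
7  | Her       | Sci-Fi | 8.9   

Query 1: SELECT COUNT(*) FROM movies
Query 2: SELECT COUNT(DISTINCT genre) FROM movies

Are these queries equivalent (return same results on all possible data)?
No, not equivalent

Query 1 returns: [(7,)]
Query 2 returns: [(3,)]

Reason: COUNT(*) counts rows, COUNT(DISTINCT genre) counts unique genres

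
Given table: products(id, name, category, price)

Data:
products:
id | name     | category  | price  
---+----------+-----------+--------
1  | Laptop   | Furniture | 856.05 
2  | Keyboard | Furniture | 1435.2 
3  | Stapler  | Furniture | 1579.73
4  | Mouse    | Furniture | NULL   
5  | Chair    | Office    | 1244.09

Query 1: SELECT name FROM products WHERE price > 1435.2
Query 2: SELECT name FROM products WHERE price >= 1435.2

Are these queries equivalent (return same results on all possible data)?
No, not equivalent

Query 1 returns: [('Stapler',)]
Query 2 returns: [('Keyboard',), ('Stapler',)]

Reason: > vs >= gives different results when price = 1435.2 exists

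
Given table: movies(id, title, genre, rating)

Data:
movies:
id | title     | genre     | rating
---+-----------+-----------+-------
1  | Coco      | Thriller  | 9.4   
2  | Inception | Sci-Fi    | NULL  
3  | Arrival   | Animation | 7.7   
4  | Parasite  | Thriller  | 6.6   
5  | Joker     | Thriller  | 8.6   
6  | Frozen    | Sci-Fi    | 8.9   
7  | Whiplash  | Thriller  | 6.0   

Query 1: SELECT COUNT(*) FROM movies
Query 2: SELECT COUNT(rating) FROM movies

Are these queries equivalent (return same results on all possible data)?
No, not equivalent

Query 1 returns: [(7,)]
Query 2 returns: [(6,)]

Reason: COUNT(*) includes NULLs, COUNT(column) excludes them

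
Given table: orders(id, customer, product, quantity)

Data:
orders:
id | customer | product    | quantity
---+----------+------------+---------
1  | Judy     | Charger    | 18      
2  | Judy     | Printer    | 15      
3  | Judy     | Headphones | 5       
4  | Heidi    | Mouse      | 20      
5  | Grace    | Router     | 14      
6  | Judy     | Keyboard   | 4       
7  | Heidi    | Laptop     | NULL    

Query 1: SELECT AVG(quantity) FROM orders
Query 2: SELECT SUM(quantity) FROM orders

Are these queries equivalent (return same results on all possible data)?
No, not equivalent

Query 1 returns: [(12.666666666666666,)]
Query 2 returns: [(76,)]

Reason: AVG vs SUM give different aggregate values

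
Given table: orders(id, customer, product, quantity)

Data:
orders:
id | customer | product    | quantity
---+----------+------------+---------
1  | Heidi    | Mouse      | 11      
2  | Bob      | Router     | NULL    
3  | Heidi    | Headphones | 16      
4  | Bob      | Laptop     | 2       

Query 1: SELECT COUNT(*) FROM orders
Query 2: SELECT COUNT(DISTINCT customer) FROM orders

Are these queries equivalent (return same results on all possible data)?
No, not equivalent

Query 1 returns: [(4,)]
Query 2 returns: [(2,)]

Reason: COUNT(*) counts rows, COUNT(DISTINCT customer) counts unique customers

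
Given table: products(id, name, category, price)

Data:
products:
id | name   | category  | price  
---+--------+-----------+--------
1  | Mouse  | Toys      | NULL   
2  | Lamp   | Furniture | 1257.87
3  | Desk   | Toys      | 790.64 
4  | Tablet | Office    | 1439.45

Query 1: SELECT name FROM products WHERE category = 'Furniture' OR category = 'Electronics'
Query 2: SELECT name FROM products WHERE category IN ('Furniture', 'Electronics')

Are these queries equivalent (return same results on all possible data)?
Yes, equivalent

Both queries return: [('Lamp',)]

Reason: OR vs IN are equivalent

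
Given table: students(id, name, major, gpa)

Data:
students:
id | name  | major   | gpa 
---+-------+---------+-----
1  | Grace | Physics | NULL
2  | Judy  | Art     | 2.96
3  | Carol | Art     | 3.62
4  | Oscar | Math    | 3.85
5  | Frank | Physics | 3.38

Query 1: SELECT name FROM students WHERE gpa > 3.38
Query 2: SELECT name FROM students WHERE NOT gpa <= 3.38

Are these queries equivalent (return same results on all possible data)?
Yes, equivalent

Both queries return: [('Carol',), ('Oscar',)]

Reason: Both filter gpa > 3.38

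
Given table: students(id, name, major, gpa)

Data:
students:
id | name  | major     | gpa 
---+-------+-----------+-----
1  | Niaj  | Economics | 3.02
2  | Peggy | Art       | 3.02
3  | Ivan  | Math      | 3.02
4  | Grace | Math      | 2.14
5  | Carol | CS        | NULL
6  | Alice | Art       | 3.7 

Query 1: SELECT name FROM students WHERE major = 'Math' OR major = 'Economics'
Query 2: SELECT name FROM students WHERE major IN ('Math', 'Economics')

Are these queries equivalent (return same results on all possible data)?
Yes, equivalent

Both queries return: [('Grace',), ('Ivan',), ('Niaj',)]

Reason: OR vs IN are equivalent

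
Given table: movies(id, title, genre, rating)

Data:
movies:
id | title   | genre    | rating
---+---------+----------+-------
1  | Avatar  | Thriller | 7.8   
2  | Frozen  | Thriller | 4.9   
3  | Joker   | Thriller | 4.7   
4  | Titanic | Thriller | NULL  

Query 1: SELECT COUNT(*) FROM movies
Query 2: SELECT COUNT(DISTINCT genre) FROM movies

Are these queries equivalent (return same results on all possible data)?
No, not equivalent

Query 1 returns: [(4,)]
Query 2 returns: [(1,)]

Reason: COUNT(*) counts rows, COUNT(DISTINCT genre) counts unique genres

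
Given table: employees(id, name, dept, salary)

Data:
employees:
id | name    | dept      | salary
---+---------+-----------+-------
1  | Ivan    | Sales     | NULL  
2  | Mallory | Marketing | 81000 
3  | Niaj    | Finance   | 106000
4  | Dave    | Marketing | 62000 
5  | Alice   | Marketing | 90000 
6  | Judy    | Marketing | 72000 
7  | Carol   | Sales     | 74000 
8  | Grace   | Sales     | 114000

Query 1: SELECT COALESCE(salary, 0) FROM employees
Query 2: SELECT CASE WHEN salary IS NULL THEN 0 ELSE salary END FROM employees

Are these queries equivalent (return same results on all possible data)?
Yes, equivalent

Both queries return: [(0,), (62000,), (72000,), (74000,), (81000,), (90000,), (106000,), (114000,)]

Reason: COALESCE vs CASE for NULL handling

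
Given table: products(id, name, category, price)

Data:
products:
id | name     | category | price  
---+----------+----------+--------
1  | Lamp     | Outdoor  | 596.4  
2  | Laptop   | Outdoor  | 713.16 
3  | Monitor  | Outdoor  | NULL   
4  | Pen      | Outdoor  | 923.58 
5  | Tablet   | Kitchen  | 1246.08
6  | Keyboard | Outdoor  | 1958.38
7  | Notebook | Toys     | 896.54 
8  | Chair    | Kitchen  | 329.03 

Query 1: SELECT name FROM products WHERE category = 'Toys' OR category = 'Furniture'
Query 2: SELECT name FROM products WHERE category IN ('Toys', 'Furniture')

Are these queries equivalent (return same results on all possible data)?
Yes, equivalent

Both queries return: [('Notebook',)]

Reason: OR vs IN are equivalent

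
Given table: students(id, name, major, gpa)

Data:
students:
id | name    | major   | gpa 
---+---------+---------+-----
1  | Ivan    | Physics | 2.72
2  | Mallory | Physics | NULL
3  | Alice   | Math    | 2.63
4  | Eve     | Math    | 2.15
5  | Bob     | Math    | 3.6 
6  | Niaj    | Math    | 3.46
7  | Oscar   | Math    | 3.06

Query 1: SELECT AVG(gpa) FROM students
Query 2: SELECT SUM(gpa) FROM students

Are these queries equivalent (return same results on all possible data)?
No, not equivalent

Query 1 returns: [(2.936666666666667,)]
Query 2 returns: [(17.62,)]

Reason: AVG vs SUM give different aggregate values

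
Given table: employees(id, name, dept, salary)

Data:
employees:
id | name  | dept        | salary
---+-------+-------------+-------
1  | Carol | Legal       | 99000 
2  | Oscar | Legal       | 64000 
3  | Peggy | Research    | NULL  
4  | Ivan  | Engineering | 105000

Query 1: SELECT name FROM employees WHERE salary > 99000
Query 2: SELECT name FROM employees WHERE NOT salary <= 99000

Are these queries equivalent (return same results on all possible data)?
Yes, equivalent

Both queries return: [('Ivan',)]

Reason: Both filter salary > 99000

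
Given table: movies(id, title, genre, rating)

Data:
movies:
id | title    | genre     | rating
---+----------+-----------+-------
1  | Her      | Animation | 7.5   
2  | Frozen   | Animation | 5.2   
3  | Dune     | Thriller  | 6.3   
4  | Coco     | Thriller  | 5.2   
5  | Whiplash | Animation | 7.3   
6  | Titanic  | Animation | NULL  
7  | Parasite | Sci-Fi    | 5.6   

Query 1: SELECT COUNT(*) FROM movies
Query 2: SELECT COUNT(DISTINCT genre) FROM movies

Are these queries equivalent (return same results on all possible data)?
No, not equivalent

Query 1 returns: [(7,)]
Query 2 returns: [(3,)]

Reason: COUNT(*) counts rows, COUNT(DISTINCT genre) counts unique genres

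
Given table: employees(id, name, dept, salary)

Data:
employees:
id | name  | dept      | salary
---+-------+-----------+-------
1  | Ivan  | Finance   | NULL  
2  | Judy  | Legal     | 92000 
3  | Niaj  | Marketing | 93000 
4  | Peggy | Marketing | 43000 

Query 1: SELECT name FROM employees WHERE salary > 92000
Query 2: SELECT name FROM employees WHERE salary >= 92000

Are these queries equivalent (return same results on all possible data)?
No, not equivalent

Query 1 returns: [('Niaj',)]
Query 2 returns: [('Judy',), ('Niaj',)]

Reason: > vs >= gives different results when salary = 92000 exists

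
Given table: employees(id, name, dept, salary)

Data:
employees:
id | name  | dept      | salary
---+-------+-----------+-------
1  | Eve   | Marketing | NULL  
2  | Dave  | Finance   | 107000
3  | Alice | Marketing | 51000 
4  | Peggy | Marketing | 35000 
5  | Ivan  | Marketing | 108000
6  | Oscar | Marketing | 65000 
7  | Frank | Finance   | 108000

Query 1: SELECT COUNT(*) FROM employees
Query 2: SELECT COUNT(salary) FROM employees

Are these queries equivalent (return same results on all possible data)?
No, not equivalent

Query 1 returns: [(7,)]
Query 2 returns: [(6,)]

Reason: COUNT(*) includes NULLs, COUNT(column) excludes them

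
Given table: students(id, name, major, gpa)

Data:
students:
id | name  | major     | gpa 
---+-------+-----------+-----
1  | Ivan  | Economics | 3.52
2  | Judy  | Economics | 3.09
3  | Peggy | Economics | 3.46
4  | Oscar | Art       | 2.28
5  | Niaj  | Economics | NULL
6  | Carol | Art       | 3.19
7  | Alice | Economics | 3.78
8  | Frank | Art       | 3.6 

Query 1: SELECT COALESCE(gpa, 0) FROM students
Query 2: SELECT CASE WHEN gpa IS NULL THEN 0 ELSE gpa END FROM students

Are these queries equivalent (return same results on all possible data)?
Yes, equivalent

Both queries return: [(0,), (2.28,), (3.09,), (3.19,), (3.46,), (3.52,), (3.6,), (3.78,)]

Reason: COALESCE vs CASE for NULL handling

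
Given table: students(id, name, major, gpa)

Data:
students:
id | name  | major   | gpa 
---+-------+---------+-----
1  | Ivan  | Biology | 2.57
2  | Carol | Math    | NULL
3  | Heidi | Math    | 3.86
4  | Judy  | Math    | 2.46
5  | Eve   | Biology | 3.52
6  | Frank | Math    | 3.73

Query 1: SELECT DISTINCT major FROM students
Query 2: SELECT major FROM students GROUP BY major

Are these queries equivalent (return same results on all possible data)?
Yes, equivalent

Both queries return: [('Biology',), ('Math',)]

Reason: Both get unique majors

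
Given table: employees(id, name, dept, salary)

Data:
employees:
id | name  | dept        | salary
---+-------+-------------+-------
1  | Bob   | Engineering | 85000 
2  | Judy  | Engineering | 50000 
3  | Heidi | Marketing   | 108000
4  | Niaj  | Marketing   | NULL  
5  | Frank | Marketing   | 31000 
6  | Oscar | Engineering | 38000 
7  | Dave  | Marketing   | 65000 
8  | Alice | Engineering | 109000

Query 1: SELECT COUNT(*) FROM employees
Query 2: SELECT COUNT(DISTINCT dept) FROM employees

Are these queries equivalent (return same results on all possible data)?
No, not equivalent

Query 1 returns: [(8,)]
Query 2 returns: [(2,)]

Reason: COUNT(*) counts rows, COUNT(DISTINCT dept) counts unique depts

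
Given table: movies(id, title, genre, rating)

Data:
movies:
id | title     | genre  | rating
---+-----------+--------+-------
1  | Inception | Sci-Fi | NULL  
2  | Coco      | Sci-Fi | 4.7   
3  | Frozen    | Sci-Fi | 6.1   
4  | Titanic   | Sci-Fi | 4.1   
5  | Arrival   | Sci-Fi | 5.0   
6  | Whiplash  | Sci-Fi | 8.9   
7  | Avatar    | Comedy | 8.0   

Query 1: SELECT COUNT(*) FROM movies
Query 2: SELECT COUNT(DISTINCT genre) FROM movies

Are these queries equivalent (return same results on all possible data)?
No, not equivalent

Query 1 returns: [(7,)]
Query 2 returns: [(2,)]

Reason: COUNT(*) counts rows, COUNT(DISTINCT genre) counts unique genres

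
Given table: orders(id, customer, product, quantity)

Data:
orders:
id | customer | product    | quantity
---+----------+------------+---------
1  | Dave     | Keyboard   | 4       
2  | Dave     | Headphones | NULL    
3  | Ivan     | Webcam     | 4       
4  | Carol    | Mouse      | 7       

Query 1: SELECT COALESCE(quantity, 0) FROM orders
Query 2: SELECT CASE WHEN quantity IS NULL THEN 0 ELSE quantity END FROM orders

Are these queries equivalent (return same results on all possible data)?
Yes, equivalent

Both queries return: [(0,), (4,), (4,), (7,)]

Reason: COALESCE vs CASE for NULL handling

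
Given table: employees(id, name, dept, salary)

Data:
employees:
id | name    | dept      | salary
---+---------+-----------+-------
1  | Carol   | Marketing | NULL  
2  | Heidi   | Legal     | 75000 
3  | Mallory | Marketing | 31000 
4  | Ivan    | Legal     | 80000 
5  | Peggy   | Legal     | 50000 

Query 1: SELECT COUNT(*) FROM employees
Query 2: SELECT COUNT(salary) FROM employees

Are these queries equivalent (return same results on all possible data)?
No, not equivalent

Query 1 returns: [(5,)]
Query 2 returns: [(4,)]

Reason: COUNT(*) includes NULLs, COUNT(column) excludes them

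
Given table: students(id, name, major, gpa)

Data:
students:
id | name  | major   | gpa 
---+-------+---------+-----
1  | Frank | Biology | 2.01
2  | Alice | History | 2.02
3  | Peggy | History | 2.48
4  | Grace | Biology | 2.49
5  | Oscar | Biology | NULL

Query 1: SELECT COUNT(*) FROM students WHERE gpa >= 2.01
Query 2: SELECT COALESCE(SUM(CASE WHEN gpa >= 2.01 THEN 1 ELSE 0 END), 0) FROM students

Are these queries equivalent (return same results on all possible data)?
Yes, equivalent

Both queries return: [(4,)]

Reason: COUNT with WHERE vs conditional SUM (COALESCE handles empty-table NULL)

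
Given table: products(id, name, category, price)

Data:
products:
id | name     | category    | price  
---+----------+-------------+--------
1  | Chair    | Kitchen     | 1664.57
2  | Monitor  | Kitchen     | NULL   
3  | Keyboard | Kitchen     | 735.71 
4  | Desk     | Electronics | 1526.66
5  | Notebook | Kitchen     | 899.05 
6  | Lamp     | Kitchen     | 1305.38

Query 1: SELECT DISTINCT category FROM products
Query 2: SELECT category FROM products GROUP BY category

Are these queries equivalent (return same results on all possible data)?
Yes, equivalent

Both queries return: [('Electronics',), ('Kitchen',)]

Reason: Both get unique categorys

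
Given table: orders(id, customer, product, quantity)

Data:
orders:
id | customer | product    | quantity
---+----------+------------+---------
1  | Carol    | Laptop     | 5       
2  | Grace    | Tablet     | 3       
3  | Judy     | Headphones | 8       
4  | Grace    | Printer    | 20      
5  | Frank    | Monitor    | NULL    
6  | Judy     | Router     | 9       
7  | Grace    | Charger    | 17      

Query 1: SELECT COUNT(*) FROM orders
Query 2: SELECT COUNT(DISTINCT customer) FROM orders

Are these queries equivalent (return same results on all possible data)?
No, not equivalent

Query 1 returns: [(7,)]
Query 2 returns: [(4,)]

Reason: COUNT(*) counts rows, COUNT(DISTINCT customer) counts unique customers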